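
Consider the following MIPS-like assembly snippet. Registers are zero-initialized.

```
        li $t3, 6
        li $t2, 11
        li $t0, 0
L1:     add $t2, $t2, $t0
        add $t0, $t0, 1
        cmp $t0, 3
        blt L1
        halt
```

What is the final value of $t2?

after li $t3, 6: $t3=6
after li $t2, 11: $t2=11
after li $t0, 0: $t0=0
after add $t2, $t2, $t0: $t2=11+0=11
after add $t0, $t0, 1: $t0=0+1=1
cmp $t0, 3  (cmp 1,3)
blt L1: taken
after add $t2, $t2, $t0: $t2=11+1=12
after add $t0, $t0, 1: $t0=1+1=2
cmp $t0, 3  (cmp 2,3)
blt L1: taken
after add $t2, $t2, $t0: $t2=12+2=14
after add $t0, $t0, 1: $t0=2+1=3
cmp $t0, 3  (cmp 3,3)
blt L1: not taken
halt.

14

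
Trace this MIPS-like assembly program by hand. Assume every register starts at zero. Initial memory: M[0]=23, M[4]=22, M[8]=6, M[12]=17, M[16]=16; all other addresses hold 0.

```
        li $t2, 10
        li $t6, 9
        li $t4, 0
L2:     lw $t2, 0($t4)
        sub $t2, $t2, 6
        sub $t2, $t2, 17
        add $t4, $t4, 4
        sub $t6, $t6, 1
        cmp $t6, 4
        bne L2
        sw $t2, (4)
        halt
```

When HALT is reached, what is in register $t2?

after li $t2, 10: $t2=10
after li $t6, 9: $t6=9
after li $t4, 0: $t4=0
after lw $t2, 0($t4): $t2=M[0]=23
after sub $t2, $t2, 6: $t2=23-6=17
after sub $t2, $t2, 17: $t2=17-17=0
after add $t4, $t4, 4: $t4=0+4=4
after sub $t6, $t6, 1: $t6=9-1=8
cmp $t6, 4  (cmp 8,4)
bne L2: taken
after lw $t2, 0($t4): $t2=M[4]=22
after sub $t2, $t2, 6: $t2=22-6=16
after sub $t2, $t2, 17: $t2=16-17=-1
after add $t4, $t4, 4: $t4=4+4=8
after sub $t6, $t6, 1: $t6=8-1=7
cmp $t6, 4  (cmp 7,4)
bne L2: taken
after lw $t2, 0($t4): $t2=M[8]=6
after sub $t2, $t2, 6: $t2=6-6=0
after sub $t2, $t2, 17: $t2=0-17=-17
after add $t4, $t4, 4: $t4=8+4=12
after sub $t6, $t6, 1: $t6=7-1=6
cmp $t6, 4  (cmp 6,4)
bne L2: taken
after lw $t2, 0($t4): $t2=M[12]=17
after sub $t2, $t2, 6: $t2=17-6=11
after sub $t2, $t2, 17: $t2=11-17=-6
after add $t4, $t4, 4: $t4=12+4=16
after sub $t6, $t6, 1: $t6=6-1=5
cmp $t6, 4  (cmp 5,4)
bne L2: taken
after lw $t2, 0($t4): $t2=M[16]=16
after sub $t2, $t2, 6: $t2=16-6=10
after sub $t2, $t2, 17: $t2=10-17=-7
after add $t4, $t4, 4: $t4=16+4=20
after sub $t6, $t6, 1: $t6=5-1=4
cmp $t6, 4  (cmp 4,4)
bne L2: not taken
sw $t2, (4) → M[4]=-7
halt.

-7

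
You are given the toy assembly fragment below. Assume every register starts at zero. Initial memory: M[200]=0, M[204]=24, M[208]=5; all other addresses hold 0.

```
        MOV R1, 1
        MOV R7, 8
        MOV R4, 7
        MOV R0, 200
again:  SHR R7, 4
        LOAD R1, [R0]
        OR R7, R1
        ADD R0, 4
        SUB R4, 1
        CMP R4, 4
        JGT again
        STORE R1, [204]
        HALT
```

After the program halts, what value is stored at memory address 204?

5

R1=1
R7=8
R4=7
R0=200
R7=8>>4=0
R1=M[200]=0
R7=0|0=0
R0=200+4=204
R4=7-1=6
CMP R4, 4  (cmp 6,4)
JGT again: taken
R7=0>>4=0
R1=M[204]=24
R7=0|24=24
R0=204+4=208
R4=6-1=5
CMP R4, 4  (cmp 5,4)
JGT again: taken
R7=24>>4=1
R1=M[208]=5
R7=1|5=5
R0=208+4=212
R4=5-1=4
CMP R4, 4  (cmp 4,4)
JGT again: not taken
STORE R1, [204] → M[204]=5
halt.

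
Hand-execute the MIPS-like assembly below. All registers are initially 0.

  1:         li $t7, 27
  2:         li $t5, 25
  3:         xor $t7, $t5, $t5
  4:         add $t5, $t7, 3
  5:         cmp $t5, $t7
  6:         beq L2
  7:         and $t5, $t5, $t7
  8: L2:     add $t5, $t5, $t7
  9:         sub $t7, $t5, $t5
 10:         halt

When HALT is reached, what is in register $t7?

0

li $t7, 27 → $t7=27
li $t5, 25 → $t5=25
xor $t7, $t5, $t5 → $t7=25^25=0
add $t5, $t7, 3 → $t5=0+3=3
cmp $t5, $t7  (cmp 3,0)
beq L2: not taken
and $t5, $t5, $t7 → $t5=3&0=0
add $t5, $t5, $t7 → $t5=0+0=0
sub $t7, $t5, $t5 → $t7=0-0=0
halt.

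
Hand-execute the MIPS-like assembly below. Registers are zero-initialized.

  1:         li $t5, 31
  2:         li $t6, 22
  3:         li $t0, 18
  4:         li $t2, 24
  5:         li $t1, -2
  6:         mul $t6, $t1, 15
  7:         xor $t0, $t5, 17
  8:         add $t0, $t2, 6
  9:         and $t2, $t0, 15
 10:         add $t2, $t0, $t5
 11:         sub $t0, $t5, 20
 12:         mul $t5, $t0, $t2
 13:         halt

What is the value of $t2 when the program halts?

61

after li $t5, 31: $t5=31
after li $t6, 22: $t6=22
after li $t0, 18: $t0=18
after li $t2, 24: $t2=24
after li $t1, -2: $t1=-2
after mul $t6, $t1, 15: $t6=(-2)*15=-30
after xor $t0, $t5, 17: $t0=31^17=14
after add $t0, $t2, 6: $t0=24+6=30
after and $t2, $t0, 15: $t2=30&15=14
after add $t2, $t0, $t5: $t2=30+31=61
after sub $t0, $t5, 20: $t0=31-20=11
after mul $t5, $t0, $t2: $t5=11*61=671
halt.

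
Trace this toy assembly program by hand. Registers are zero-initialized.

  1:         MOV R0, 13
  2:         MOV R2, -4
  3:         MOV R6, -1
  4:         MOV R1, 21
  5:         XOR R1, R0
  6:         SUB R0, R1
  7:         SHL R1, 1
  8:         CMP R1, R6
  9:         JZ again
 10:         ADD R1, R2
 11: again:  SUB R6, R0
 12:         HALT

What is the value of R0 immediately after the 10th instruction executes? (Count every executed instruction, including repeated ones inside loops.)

-11

after MOV R0, 13: R0=13
after MOV R2, -4: R2=-4
after MOV R6, -1: R6=-1
after MOV R1, 21: R1=21
after XOR R1, R0: R1=21^13=24
after SUB R0, R1: R0=13-24=-11
after SHL R1, 1: R1=24<<1=48
CMP R1, R6  (cmp 48,-1)
JZ again: not taken
after ADD R1, R2: R1=48+(-4)=44
After step 10: R0 = -11.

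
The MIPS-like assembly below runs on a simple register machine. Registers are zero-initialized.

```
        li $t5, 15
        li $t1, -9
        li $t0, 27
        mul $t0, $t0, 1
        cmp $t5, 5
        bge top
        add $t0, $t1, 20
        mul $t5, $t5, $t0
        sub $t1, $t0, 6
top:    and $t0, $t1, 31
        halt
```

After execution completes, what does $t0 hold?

after li $t5, 15: $t5=15
after li $t1, -9: $t1=-9
after li $t0, 27: $t0=27
after mul $t0, $t0, 1: $t0=27*1=27
cmp $t5, 5  (cmp 15,5)
bge top: taken
after and $t0, $t1, 31: $t0=(-9)&31=23
halt.

23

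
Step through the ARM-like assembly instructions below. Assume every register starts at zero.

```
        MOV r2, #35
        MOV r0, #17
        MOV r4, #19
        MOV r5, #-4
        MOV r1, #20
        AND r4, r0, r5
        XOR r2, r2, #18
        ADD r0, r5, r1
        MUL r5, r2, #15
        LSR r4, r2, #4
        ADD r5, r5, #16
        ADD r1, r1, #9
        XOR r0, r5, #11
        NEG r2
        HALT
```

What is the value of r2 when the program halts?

-49

r2=35
r0=17
r4=19
r5=-4
r1=20
r4=17&(-4)=16
r2=35^18=49
r0=(-4)+20=16
r5=49*15=735
r4=49>>4=3
r5=735+16=751
r1=20+9=29
r0=751^11=740
r2=-(49)=-49
halt.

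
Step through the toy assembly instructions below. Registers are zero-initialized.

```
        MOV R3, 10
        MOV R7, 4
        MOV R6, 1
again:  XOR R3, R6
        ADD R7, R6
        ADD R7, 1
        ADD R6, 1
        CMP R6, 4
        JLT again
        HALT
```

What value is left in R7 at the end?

R3=10
R7=4
R6=1
R3=10^1=11
R7=4+1=5
R7=5+1=6
R6=1+1=2
CMP R6, 4  (cmp 2,4)
JLT again: taken
R3=11^2=9
R7=6+2=8
R7=8+1=9
R6=2+1=3
CMP R6, 4  (cmp 3,4)
JLT again: taken
R3=9^3=10
R7=9+3=12
R7=12+1=13
R6=3+1=4
CMP R6, 4  (cmp 4,4)
JLT again: not taken
halt.

13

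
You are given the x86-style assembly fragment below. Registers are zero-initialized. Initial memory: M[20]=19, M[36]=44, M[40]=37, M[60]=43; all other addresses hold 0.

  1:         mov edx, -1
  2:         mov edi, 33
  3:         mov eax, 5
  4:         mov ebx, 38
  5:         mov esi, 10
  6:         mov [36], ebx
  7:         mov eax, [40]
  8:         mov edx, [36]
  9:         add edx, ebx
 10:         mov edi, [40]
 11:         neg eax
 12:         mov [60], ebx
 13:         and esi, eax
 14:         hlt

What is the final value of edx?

76

mov edx, -1 → edx=-1
mov edi, 33 → edi=33
mov eax, 5 → eax=5
mov ebx, 38 → ebx=38
mov esi, 10 → esi=10
mov [36], ebx → M[36]=38
mov eax, [40] → eax=M[40]=37
mov edx, [36] → edx=M[36]=38
add edx, ebx → edx=38+38=76
mov edi, [40] → edi=M[40]=37
neg eax → eax=-(37)=-37
mov [60], ebx → M[60]=38
and esi, eax → esi=10&(-37)=10
halt.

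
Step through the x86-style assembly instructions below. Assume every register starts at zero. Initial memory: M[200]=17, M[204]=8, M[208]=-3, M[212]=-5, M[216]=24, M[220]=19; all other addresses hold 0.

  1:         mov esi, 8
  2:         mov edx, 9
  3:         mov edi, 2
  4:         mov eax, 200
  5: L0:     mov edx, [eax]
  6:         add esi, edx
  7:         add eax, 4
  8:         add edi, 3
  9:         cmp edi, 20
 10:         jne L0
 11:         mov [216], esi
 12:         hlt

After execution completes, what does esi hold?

68

after mov esi, 8: esi=8
after mov edx, 9: edx=9
after mov edi, 2: edi=2
after mov eax, 200: eax=200
after mov edx, [eax]: edx=M[200]=17
after add esi, edx: esi=8+17=25
after add eax, 4: eax=200+4=204
after add edi, 3: edi=2+3=5
cmp edi, 20  (cmp 5,20)
jne L0: taken
after mov edx, [eax]: edx=M[204]=8
after add esi, edx: esi=25+8=33
after add eax, 4: eax=204+4=208
after add edi, 3: edi=5+3=8
cmp edi, 20  (cmp 8,20)
jne L0: taken
after mov edx, [eax]: edx=M[208]=-3
after add esi, edx: esi=33+(-3)=30
after add eax, 4: eax=208+4=212
after add edi, 3: edi=8+3=11
cmp edi, 20  (cmp 11,20)
jne L0: taken
after mov edx, [eax]: edx=M[212]=-5
after add esi, edx: esi=30+(-5)=25
after add eax, 4: eax=212+4=216
after add edi, 3: edi=11+3=14
cmp edi, 20  (cmp 14,20)
jne L0: taken
after mov edx, [eax]: edx=M[216]=24
after add esi, edx: esi=25+24=49
after add eax, 4: eax=216+4=220
after add edi, 3: edi=14+3=17
cmp edi, 20  (cmp 17,20)
jne L0: taken
after mov edx, [eax]: edx=M[220]=19
after add esi, edx: esi=49+19=68
after add eax, 4: eax=220+4=224
after add edi, 3: edi=17+3=20
cmp edi, 20  (cmp 20,20)
jne L0: not taken
mov [216], esi → M[216]=68
halt.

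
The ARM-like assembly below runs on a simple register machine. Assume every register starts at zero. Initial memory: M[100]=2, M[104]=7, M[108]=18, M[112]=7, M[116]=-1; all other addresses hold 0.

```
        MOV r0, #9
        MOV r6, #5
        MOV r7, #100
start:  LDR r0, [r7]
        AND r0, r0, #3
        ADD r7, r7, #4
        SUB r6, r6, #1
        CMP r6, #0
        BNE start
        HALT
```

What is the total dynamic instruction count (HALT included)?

34

MOV r0, #9 → r0=9
MOV r6, #5 → r6=5
MOV r7, #100 → r7=100
LDR r0, [r7] → r0=M[100]=2
AND r0, r0, #3 → r0=2&3=2
ADD r7, r7, #4 → r7=100+4=104
SUB r6, r6, #1 → r6=5-1=4
CMP r6, #0  (cmp 4,0)
BNE start: taken
LDR r0, [r7] → r0=M[104]=7
AND r0, r0, #3 → r0=7&3=3
ADD r7, r7, #4 → r7=104+4=108
SUB r6, r6, #1 → r6=4-1=3
CMP r6, #0  (cmp 3,0)
BNE start: taken
LDR r0, [r7] → r0=M[108]=18
AND r0, r0, #3 → r0=18&3=2
ADD r7, r7, #4 → r7=108+4=112
SUB r6, r6, #1 → r6=3-1=2
CMP r6, #0  (cmp 2,0)
BNE start: taken
LDR r0, [r7] → r0=M[112]=7
AND r0, r0, #3 → r0=7&3=3
ADD r7, r7, #4 → r7=112+4=116
SUB r6, r6, #1 → r6=2-1=1
CMP r6, #0  (cmp 1,0)
BNE start: taken
LDR r0, [r7] → r0=M[116]=-1
AND r0, r0, #3 → r0=(-1)&3=3
ADD r7, r7, #4 → r7=116+4=120
SUB r6, r6, #1 → r6=1-1=0
CMP r6, #0  (cmp 0,0)
BNE start: not taken
halt.
Total executed instructions: 34.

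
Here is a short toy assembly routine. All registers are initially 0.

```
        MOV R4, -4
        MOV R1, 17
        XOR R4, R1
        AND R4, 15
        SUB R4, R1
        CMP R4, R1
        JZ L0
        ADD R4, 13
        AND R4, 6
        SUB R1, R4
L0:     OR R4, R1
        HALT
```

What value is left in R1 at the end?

17

MOV R4, -4 → R4=-4
MOV R1, 17 → R1=17
XOR R4, R1 → R4=(-4)^17=-19
AND R4, 15 → R4=(-19)&15=13
SUB R4, R1 → R4=13-17=-4
CMP R4, R1  (cmp -4,17)
JZ L0: not taken
ADD R4, 13 → R4=(-4)+13=9
AND R4, 6 → R4=9&6=0
SUB R1, R4 → R1=17-0=17
OR R4, R1 → R4=0|17=17
halt.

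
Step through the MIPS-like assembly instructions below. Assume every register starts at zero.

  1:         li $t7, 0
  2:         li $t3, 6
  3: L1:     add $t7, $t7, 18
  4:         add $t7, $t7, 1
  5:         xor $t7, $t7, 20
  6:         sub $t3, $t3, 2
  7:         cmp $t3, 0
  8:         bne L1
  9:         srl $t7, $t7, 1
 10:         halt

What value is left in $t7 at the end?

$t7=0
$t3=6
$t7=0+18=18
$t7=18+1=19
$t7=19^20=7
$t3=6-2=4
cmp $t3, 0  (cmp 4,0)
bne L1: taken
$t7=7+18=25
$t7=25+1=26
$t7=26^20=14
$t3=4-2=2
cmp $t3, 0  (cmp 2,0)
bne L1: taken
$t7=14+18=32
$t7=32+1=33
$t7=33^20=53
$t3=2-2=0
cmp $t3, 0  (cmp 0,0)
bne L1: not taken
$t7=53>>1=26
halt.

26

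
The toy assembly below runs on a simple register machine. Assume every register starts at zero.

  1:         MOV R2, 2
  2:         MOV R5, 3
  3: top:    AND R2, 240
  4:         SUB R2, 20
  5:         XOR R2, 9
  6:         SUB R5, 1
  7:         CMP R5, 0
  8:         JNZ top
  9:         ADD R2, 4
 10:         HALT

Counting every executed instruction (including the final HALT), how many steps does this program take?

MOV R2, 2 → R2=2
MOV R5, 3 → R5=3
AND R2, 240 → R2=2&240=0
SUB R2, 20 → R2=0-20=-20
XOR R2, 9 → R2=(-20)^9=-27
SUB R5, 1 → R5=3-1=2
CMP R5, 0  (cmp 2,0)
JNZ top: taken
AND R2, 240 → R2=(-27)&240=224
SUB R2, 20 → R2=224-20=204
XOR R2, 9 → R2=204^9=197
SUB R5, 1 → R5=2-1=1
CMP R5, 0  (cmp 1,0)
JNZ top: taken
AND R2, 240 → R2=197&240=192
SUB R2, 20 → R2=192-20=172
XOR R2, 9 → R2=172^9=165
SUB R5, 1 → R5=1-1=0
CMP R5, 0  (cmp 0,0)
JNZ top: not taken
ADD R2, 4 → R2=165+4=169
halt.
Total executed instructions: 22.

22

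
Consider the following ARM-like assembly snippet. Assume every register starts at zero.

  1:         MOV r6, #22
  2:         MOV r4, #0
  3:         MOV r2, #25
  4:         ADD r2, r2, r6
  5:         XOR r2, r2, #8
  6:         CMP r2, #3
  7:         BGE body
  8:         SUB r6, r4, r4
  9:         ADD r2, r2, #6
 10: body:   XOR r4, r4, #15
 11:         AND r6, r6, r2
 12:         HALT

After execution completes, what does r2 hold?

39

MOV r6, #22 → r6=22
MOV r4, #0 → r4=0
MOV r2, #25 → r2=25
ADD r2, r2, r6 → r2=25+22=47
XOR r2, r2, #8 → r2=47^8=39
CMP r2, #3  (cmp 39,3)
BGE body: taken
XOR r4, r4, #15 → r4=0^15=15
AND r6, r6, r2 → r6=22&39=6
halt.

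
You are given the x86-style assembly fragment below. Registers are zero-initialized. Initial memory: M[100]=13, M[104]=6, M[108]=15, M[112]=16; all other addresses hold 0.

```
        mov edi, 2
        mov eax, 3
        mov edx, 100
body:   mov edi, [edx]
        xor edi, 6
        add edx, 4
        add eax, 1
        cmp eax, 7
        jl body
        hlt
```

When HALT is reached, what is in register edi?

edi=2
eax=3
edx=100
edi=M[100]=13
edi=13^6=11
edx=100+4=104
eax=3+1=4
cmp eax, 7  (cmp 4,7)
jl body: taken
edi=M[104]=6
edi=6^6=0
edx=104+4=108
eax=4+1=5
cmp eax, 7  (cmp 5,7)
jl body: taken
edi=M[108]=15
edi=15^6=9
edx=108+4=112
eax=5+1=6
cmp eax, 7  (cmp 6,7)
jl body: taken
edi=M[112]=16
edi=16^6=22
edx=112+4=116
eax=6+1=7
cmp eax, 7  (cmp 7,7)
jl body: not taken
halt.

22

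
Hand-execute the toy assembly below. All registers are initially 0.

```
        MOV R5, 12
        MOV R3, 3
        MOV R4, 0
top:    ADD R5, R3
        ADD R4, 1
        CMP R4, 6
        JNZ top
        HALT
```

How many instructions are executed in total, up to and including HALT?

after MOV R5, 12: R5=12
after MOV R3, 3: R3=3
after MOV R4, 0: R4=0
after ADD R5, R3: R5=12+3=15
after ADD R4, 1: R4=0+1=1
CMP R4, 6  (cmp 1,6)
JNZ top: taken
after ADD R5, R3: R5=15+3=18
after ADD R4, 1: R4=1+1=2
CMP R4, 6  (cmp 2,6)
JNZ top: taken
after ADD R5, R3: R5=18+3=21
after ADD R4, 1: R4=2+1=3
CMP R4, 6  (cmp 3,6)
JNZ top: taken
after ADD R5, R3: R5=21+3=24
after ADD R4, 1: R4=3+1=4
CMP R4, 6  (cmp 4,6)
JNZ top: taken
after ADD R5, R3: R5=24+3=27
after ADD R4, 1: R4=4+1=5
CMP R4, 6  (cmp 5,6)
JNZ top: taken
after ADD R5, R3: R5=27+3=30
after ADD R4, 1: R4=5+1=6
CMP R4, 6  (cmp 6,6)
JNZ top: not taken
halt.
Total executed instructions: 28.

28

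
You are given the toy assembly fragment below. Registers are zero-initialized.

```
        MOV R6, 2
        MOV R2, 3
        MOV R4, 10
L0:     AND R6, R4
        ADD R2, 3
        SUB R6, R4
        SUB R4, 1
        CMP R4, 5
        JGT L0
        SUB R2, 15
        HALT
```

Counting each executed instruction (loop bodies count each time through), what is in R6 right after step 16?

8

R6=2
R2=3
R4=10
R6=2&10=2
R2=3+3=6
R6=2-10=-8
R4=10-1=9
CMP R4, 5  (cmp 9,5)
JGT L0: taken
R6=(-8)&9=8
R2=6+3=9
R6=8-9=-1
R4=9-1=8
CMP R4, 5  (cmp 8,5)
JGT L0: taken
R6=(-1)&8=8
After step 16: R6 = 8.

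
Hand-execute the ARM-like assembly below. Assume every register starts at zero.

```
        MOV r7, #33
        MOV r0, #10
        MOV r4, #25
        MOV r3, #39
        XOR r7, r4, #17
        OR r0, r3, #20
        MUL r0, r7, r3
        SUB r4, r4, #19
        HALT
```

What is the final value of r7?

after MOV r7, #33: r7=33
after MOV r0, #10: r0=10
after MOV r4, #25: r4=25
after MOV r3, #39: r3=39
after XOR r7, r4, #17: r7=25^17=8
after OR r0, r3, #20: r0=39|20=55
after MUL r0, r7, r3: r0=8*39=312
after SUB r4, r4, #19: r4=25-19=6
halt.

8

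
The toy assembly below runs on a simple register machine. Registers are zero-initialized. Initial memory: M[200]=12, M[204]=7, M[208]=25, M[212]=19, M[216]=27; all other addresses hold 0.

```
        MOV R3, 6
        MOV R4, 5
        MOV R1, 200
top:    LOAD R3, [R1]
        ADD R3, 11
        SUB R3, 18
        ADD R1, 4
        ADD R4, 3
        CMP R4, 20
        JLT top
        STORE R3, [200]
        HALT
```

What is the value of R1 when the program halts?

R3=6
R4=5
R1=200
R3=M[200]=12
R3=12+11=23
R3=23-18=5
R1=200+4=204
R4=5+3=8
CMP R4, 20  (cmp 8,20)
JLT top: taken
R3=M[204]=7
R3=7+11=18
R3=18-18=0
R1=204+4=208
R4=8+3=11
CMP R4, 20  (cmp 11,20)
JLT top: taken
R3=M[208]=25
R3=25+11=36
R3=36-18=18
R1=208+4=212
R4=11+3=14
CMP R4, 20  (cmp 14,20)
JLT top: taken
R3=M[212]=19
R3=19+11=30
R3=30-18=12
R1=212+4=216
R4=14+3=17
CMP R4, 20  (cmp 17,20)
JLT top: taken
R3=M[216]=27
R3=27+11=38
R3=38-18=20
R1=216+4=220
R4=17+3=20
CMP R4, 20  (cmp 20,20)
JLT top: not taken
STORE R3, [200] → M[200]=20
halt.

220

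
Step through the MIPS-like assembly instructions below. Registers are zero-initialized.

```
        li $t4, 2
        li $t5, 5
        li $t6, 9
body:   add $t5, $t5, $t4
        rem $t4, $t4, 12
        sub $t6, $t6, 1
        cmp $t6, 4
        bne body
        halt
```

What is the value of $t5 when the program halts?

after li $t4, 2: $t4=2
after li $t5, 5: $t5=5
after li $t6, 9: $t6=9
after add $t5, $t5, $t4: $t5=5+2=7
after rem $t4, $t4, 12: $t4=2%12=2
after sub $t6, $t6, 1: $t6=9-1=8
cmp $t6, 4  (cmp 8,4)
bne body: taken
after add $t5, $t5, $t4: $t5=7+2=9
after rem $t4, $t4, 12: $t4=2%12=2
after sub $t6, $t6, 1: $t6=8-1=7
cmp $t6, 4  (cmp 7,4)
bne body: taken
after add $t5, $t5, $t4: $t5=9+2=11
after rem $t4, $t4, 12: $t4=2%12=2
after sub $t6, $t6, 1: $t6=7-1=6
cmp $t6, 4  (cmp 6,4)
bne body: taken
after add $t5, $t5, $t4: $t5=11+2=13
after rem $t4, $t4, 12: $t4=2%12=2
after sub $t6, $t6, 1: $t6=6-1=5
cmp $t6, 4  (cmp 5,4)
bne body: taken
after add $t5, $t5, $t4: $t5=13+2=15
after rem $t4, $t4, 12: $t4=2%12=2
after sub $t6, $t6, 1: $t6=5-1=4
cmp $t6, 4  (cmp 4,4)
bne body: not taken
halt.

15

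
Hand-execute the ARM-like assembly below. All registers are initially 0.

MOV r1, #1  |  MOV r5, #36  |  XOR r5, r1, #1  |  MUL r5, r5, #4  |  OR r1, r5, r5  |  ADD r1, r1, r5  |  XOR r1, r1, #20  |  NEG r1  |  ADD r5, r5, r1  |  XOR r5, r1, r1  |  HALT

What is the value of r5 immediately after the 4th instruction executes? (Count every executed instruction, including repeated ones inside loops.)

0

after MOV r1, #1: r1=1
after MOV r5, #36: r5=36
after XOR r5, r1, #1: r5=1^1=0
after MUL r5, r5, #4: r5=0*4=0
After step 4: r5 = 0.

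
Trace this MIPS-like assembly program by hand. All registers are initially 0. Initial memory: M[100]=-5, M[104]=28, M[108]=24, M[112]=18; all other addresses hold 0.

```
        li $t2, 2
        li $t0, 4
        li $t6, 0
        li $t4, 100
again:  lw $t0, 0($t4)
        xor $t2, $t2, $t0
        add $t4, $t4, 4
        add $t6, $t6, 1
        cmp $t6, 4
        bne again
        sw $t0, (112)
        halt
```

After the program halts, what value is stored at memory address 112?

18

after li $t2, 2: $t2=2
after li $t0, 4: $t0=4
after li $t6, 0: $t6=0
after li $t4, 100: $t4=100
after lw $t0, 0($t4): $t0=M[100]=-5
after xor $t2, $t2, $t0: $t2=2^(-5)=-7
after add $t4, $t4, 4: $t4=100+4=104
after add $t6, $t6, 1: $t6=0+1=1
cmp $t6, 4  (cmp 1,4)
bne again: taken
after lw $t0, 0($t4): $t0=M[104]=28
after xor $t2, $t2, $t0: $t2=(-7)^28=-27
after add $t4, $t4, 4: $t4=104+4=108
after add $t6, $t6, 1: $t6=1+1=2
cmp $t6, 4  (cmp 2,4)
bne again: taken
after lw $t0, 0($t4): $t0=M[108]=24
after xor $t2, $t2, $t0: $t2=(-27)^24=-3
after add $t4, $t4, 4: $t4=108+4=112
after add $t6, $t6, 1: $t6=2+1=3
cmp $t6, 4  (cmp 3,4)
bne again: taken
after lw $t0, 0($t4): $t0=M[112]=18
after xor $t2, $t2, $t0: $t2=(-3)^18=-17
after add $t4, $t4, 4: $t4=112+4=116
after add $t6, $t6, 1: $t6=3+1=4
cmp $t6, 4  (cmp 4,4)
bne again: not taken
sw $t0, (112) → M[112]=18
halt.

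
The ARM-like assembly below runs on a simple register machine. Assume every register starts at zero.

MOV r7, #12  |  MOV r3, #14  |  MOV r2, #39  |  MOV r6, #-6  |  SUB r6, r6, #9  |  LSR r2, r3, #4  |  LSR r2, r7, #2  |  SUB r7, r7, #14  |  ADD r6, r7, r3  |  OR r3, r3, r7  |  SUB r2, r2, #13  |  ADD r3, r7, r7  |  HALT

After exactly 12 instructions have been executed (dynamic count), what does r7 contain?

MOV r7, #12 → r7=12
MOV r3, #14 → r3=14
MOV r2, #39 → r2=39
MOV r6, #-6 → r6=-6
SUB r6, r6, #9 → r6=(-6)-9=-15
LSR r2, r3, #4 → r2=14>>4=0
LSR r2, r7, #2 → r2=12>>2=3
SUB r7, r7, #14 → r7=12-14=-2
ADD r6, r7, r3 → r6=(-2)+14=12
OR r3, r3, r7 → r3=14|(-2)=-2
SUB r2, r2, #13 → r2=3-13=-10
ADD r3, r7, r7 → r3=(-2)+(-2)=-4
After step 12: r7 = -2.

-2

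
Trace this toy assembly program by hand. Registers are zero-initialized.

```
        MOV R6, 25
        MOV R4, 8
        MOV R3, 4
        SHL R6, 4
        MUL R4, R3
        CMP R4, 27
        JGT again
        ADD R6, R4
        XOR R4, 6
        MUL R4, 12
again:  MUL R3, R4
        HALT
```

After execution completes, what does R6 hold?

R6=25
R4=8
R3=4
R6=25<<4=400
R4=8*4=32
CMP R4, 27  (cmp 32,27)
JGT again: taken
R3=4*32=128
halt.

400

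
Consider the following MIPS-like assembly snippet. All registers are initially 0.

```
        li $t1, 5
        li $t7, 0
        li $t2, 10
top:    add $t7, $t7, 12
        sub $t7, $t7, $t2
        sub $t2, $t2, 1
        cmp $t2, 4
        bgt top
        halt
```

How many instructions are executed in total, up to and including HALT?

after li $t1, 5: $t1=5
after li $t7, 0: $t7=0
after li $t2, 10: $t2=10
after add $t7, $t7, 12: $t7=0+12=12
after sub $t7, $t7, $t2: $t7=12-10=2
after sub $t2, $t2, 1: $t2=10-1=9
cmp $t2, 4  (cmp 9,4)
bgt top: taken
after add $t7, $t7, 12: $t7=2+12=14
after sub $t7, $t7, $t2: $t7=14-9=5
after sub $t2, $t2, 1: $t2=9-1=8
cmp $t2, 4  (cmp 8,4)
bgt top: taken
after add $t7, $t7, 12: $t7=5+12=17
after sub $t7, $t7, $t2: $t7=17-8=9
after sub $t2, $t2, 1: $t2=8-1=7
cmp $t2, 4  (cmp 7,4)
bgt top: taken
after add $t7, $t7, 12: $t7=9+12=21
after sub $t7, $t7, $t2: $t7=21-7=14
after sub $t2, $t2, 1: $t2=7-1=6
cmp $t2, 4  (cmp 6,4)
bgt top: taken
after add $t7, $t7, 12: $t7=14+12=26
after sub $t7, $t7, $t2: $t7=26-6=20
after sub $t2, $t2, 1: $t2=6-1=5
cmp $t2, 4  (cmp 5,4)
bgt top: taken
after add $t7, $t7, 12: $t7=20+12=32
after sub $t7, $t7, $t2: $t7=32-5=27
after sub $t2, $t2, 1: $t2=5-1=4
cmp $t2, 4  (cmp 4,4)
bgt top: not taken
halt.
Total executed instructions: 34.

34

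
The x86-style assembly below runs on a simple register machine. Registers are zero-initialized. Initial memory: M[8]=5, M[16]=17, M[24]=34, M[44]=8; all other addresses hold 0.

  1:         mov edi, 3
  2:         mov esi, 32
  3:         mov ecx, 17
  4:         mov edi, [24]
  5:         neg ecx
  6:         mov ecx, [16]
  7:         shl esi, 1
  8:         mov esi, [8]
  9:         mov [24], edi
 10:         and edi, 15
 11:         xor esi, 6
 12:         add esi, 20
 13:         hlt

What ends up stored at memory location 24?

after mov edi, 3: edi=3
after mov esi, 32: esi=32
after mov ecx, 17: ecx=17
after mov edi, [24]: edi=M[24]=34
after neg ecx: ecx=-(17)=-17
after mov ecx, [16]: ecx=M[16]=17
after shl esi, 1: esi=32<<1=64
after mov esi, [8]: esi=M[8]=5
mov [24], edi → M[24]=34
after and edi, 15: edi=34&15=2
after xor esi, 6: esi=5^6=3
after add esi, 20: esi=3+20=23
halt.

34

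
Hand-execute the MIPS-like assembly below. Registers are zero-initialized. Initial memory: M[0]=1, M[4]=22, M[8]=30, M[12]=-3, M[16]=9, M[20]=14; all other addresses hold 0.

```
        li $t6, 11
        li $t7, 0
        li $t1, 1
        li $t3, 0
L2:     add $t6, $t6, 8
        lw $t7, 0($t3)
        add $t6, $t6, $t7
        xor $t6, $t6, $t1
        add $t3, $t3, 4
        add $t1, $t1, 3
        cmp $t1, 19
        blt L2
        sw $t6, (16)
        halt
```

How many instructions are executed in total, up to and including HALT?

54

after li $t6, 11: $t6=11
after li $t7, 0: $t7=0
after li $t1, 1: $t1=1
after li $t3, 0: $t3=0
after add $t6, $t6, 8: $t6=11+8=19
after lw $t7, 0($t3): $t7=M[0]=1
after add $t6, $t6, $t7: $t6=19+1=20
after xor $t6, $t6, $t1: $t6=20^1=21
after add $t3, $t3, 4: $t3=0+4=4
after add $t1, $t1, 3: $t1=1+3=4
cmp $t1, 19  (cmp 4,19)
blt L2: taken
after add $t6, $t6, 8: $t6=21+8=29
after lw $t7, 0($t3): $t7=M[4]=22
after add $t6, $t6, $t7: $t6=29+22=51
after xor $t6, $t6, $t1: $t6=51^4=55
after add $t3, $t3, 4: $t3=4+4=8
after add $t1, $t1, 3: $t1=4+3=7
cmp $t1, 19  (cmp 7,19)
blt L2: taken
after add $t6, $t6, 8: $t6=55+8=63
after lw $t7, 0($t3): $t7=M[8]=30
after add $t6, $t6, $t7: $t6=63+30=93
after xor $t6, $t6, $t1: $t6=93^7=90
after add $t3, $t3, 4: $t3=8+4=12
after add $t1, $t1, 3: $t1=7+3=10
cmp $t1, 19  (cmp 10,19)
blt L2: taken
after add $t6, $t6, 8: $t6=90+8=98
after lw $t7, 0($t3): $t7=M[12]=-3
after add $t6, $t6, $t7: $t6=98+(-3)=95
after xor $t6, $t6, $t1: $t6=95^10=85
after add $t3, $t3, 4: $t3=12+4=16
after add $t1, $t1, 3: $t1=10+3=13
cmp $t1, 19  (cmp 13,19)
blt L2: taken
after add $t6, $t6, 8: $t6=85+8=93
after lw $t7, 0($t3): $t7=M[16]=9
after add $t6, $t6, $t7: $t6=93+9=102
after xor $t6, $t6, $t1: $t6=102^13=107
after add $t3, $t3, 4: $t3=16+4=20
after add $t1, $t1, 3: $t1=13+3=16
cmp $t1, 19  (cmp 16,19)
blt L2: taken
after add $t6, $t6, 8: $t6=107+8=115
after lw $t7, 0($t3): $t7=M[20]=14
after add $t6, $t6, $t7: $t6=115+14=129
after xor $t6, $t6, $t1: $t6=129^16=145
after add $t3, $t3, 4: $t3=20+4=24
after add $t1, $t1, 3: $t1=16+3=19
cmp $t1, 19  (cmp 19,19)
blt L2: not taken
sw $t6, (16) → M[16]=145
halt.
Total executed instructions: 54.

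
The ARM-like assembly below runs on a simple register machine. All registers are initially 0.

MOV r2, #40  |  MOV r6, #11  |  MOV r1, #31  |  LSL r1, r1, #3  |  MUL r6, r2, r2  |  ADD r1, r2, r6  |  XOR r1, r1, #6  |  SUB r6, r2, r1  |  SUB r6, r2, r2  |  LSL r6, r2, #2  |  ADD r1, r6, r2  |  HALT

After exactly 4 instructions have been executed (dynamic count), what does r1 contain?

r2=40
r6=11
r1=31
r1=31<<3=248
After step 4: r1 = 248.

248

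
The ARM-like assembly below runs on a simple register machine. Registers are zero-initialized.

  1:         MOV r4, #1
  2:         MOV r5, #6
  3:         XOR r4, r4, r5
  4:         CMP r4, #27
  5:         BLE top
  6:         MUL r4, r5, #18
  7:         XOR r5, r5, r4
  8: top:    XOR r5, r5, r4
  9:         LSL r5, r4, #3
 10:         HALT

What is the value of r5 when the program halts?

MOV r4, #1 → r4=1
MOV r5, #6 → r5=6
XOR r4, r4, r5 → r4=1^6=7
CMP r4, #27  (cmp 7,27)
BLE top: taken
XOR r5, r5, r4 → r5=6^7=1
LSL r5, r4, #3 → r5=7<<3=56
halt.

56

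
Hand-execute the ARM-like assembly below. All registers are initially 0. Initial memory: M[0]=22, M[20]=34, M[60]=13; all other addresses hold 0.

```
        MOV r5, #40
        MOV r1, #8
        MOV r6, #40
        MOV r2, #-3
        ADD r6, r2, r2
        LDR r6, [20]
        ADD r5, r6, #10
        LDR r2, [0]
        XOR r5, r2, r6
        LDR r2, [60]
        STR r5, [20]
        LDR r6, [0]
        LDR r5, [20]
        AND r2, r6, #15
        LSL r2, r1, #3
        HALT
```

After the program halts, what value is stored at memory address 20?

r5=40
r1=8
r6=40
r2=-3
r6=(-3)+(-3)=-6
r6=M[20]=34
r5=34+10=44
r2=M[0]=22
r5=22^34=52
r2=M[60]=13
STR r5, [20] → M[20]=52
r6=M[0]=22
r5=M[20]=52
r2=22&15=6
r2=8<<3=64
halt.

52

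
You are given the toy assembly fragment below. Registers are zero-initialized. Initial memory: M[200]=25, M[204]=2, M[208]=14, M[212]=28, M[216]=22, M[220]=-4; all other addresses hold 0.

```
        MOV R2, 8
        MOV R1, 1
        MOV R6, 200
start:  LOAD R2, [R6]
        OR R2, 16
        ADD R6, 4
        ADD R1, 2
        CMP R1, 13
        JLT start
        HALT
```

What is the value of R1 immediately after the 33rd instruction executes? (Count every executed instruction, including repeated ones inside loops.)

MOV R2, 8 → R2=8
MOV R1, 1 → R1=1
MOV R6, 200 → R6=200
LOAD R2, [R6] → R2=M[200]=25
OR R2, 16 → R2=25|16=25
ADD R6, 4 → R6=200+4=204
ADD R1, 2 → R1=1+2=3
CMP R1, 13  (cmp 3,13)
JLT start: taken
LOAD R2, [R6] → R2=M[204]=2
OR R2, 16 → R2=2|16=18
ADD R6, 4 → R6=204+4=208
ADD R1, 2 → R1=3+2=5
CMP R1, 13  (cmp 5,13)
JLT start: taken
LOAD R2, [R6] → R2=M[208]=14
OR R2, 16 → R2=14|16=30
ADD R6, 4 → R6=208+4=212
ADD R1, 2 → R1=5+2=7
CMP R1, 13  (cmp 7,13)
JLT start: taken
LOAD R2, [R6] → R2=M[212]=28
OR R2, 16 → R2=28|16=28
ADD R6, 4 → R6=212+4=216
ADD R1, 2 → R1=7+2=9
CMP R1, 13  (cmp 9,13)
JLT start: taken
LOAD R2, [R6] → R2=M[216]=22
OR R2, 16 → R2=22|16=22
ADD R6, 4 → R6=216+4=220
ADD R1, 2 → R1=9+2=11
CMP R1, 13  (cmp 11,13)
JLT start: taken
After step 33: R1 = 11.

11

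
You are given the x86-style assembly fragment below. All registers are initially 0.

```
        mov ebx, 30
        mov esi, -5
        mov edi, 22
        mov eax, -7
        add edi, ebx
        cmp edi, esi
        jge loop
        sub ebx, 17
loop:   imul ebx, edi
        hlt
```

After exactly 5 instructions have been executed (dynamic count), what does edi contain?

ebx=30
esi=-5
edi=22
eax=-7
edi=22+30=52
After step 5: edi = 52.

52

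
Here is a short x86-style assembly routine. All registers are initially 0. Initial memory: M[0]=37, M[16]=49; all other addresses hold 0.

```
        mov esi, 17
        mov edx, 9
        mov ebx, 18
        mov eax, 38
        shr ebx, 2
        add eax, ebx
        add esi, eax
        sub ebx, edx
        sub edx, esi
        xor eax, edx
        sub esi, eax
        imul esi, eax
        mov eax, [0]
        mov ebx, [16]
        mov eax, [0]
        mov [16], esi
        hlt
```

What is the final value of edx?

-50

esi=17
edx=9
ebx=18
eax=38
ebx=18>>2=4
eax=38+4=42
esi=17+42=59
ebx=4-9=-5
edx=9-59=-50
eax=42^(-50)=-28
esi=59-(-28)=87
esi=87*(-28)=-2436
eax=M[0]=37
ebx=M[16]=49
eax=M[0]=37
mov [16], esi → M[16]=-2436
halt.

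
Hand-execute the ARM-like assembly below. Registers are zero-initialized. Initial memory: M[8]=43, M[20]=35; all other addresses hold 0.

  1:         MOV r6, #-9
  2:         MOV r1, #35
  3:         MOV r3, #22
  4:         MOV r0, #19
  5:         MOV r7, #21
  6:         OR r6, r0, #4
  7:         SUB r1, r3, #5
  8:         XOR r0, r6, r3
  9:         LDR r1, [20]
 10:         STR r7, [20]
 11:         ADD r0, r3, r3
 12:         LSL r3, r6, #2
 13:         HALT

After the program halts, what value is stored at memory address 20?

MOV r6, #-9 → r6=-9
MOV r1, #35 → r1=35
MOV r3, #22 → r3=22
MOV r0, #19 → r0=19
MOV r7, #21 → r7=21
OR r6, r0, #4 → r6=19|4=23
SUB r1, r3, #5 → r1=22-5=17
XOR r0, r6, r3 → r0=23^22=1
LDR r1, [20] → r1=M[20]=35
STR r7, [20] → M[20]=21
ADD r0, r3, r3 → r0=22+22=44
LSL r3, r6, #2 → r3=23<<2=92
halt.

21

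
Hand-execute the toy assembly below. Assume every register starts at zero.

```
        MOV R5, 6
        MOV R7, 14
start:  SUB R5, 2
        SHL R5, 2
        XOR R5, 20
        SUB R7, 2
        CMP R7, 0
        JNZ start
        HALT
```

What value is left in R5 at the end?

MOV R5, 6 → R5=6
MOV R7, 14 → R7=14
SUB R5, 2 → R5=6-2=4
SHL R5, 2 → R5=4<<2=16
XOR R5, 20 → R5=16^20=4
SUB R7, 2 → R7=14-2=12
CMP R7, 0  (cmp 12,0)
JNZ start: taken
SUB R5, 2 → R5=4-2=2
SHL R5, 2 → R5=2<<2=8
XOR R5, 20 → R5=8^20=28
SUB R7, 2 → R7=12-2=10
CMP R7, 0  (cmp 10,0)
JNZ start: taken
SUB R5, 2 → R5=28-2=26
SHL R5, 2 → R5=26<<2=104
XOR R5, 20 → R5=104^20=124
SUB R7, 2 → R7=10-2=8
CMP R7, 0  (cmp 8,0)
JNZ start: taken
SUB R5, 2 → R5=124-2=122
SHL R5, 2 → R5=122<<2=488
XOR R5, 20 → R5=488^20=508
SUB R7, 2 → R7=8-2=6
CMP R7, 0  (cmp 6,0)
JNZ start: taken
SUB R5, 2 → R5=508-2=506
SHL R5, 2 → R5=506<<2=2024
XOR R5, 20 → R5=2024^20=2044
SUB R7, 2 → R7=6-2=4
CMP R7, 0  (cmp 4,0)
JNZ start: taken
SUB R5, 2 → R5=2044-2=2042
SHL R5, 2 → R5=2042<<2=8168
XOR R5, 20 → R5=8168^20=8188
SUB R7, 2 → R7=4-2=2
CMP R7, 0  (cmp 2,0)
JNZ start: taken
SUB R5, 2 → R5=8188-2=8186
SHL R5, 2 → R5=8186<<2=32744
XOR R5, 20 → R5=32744^20=32764
SUB R7, 2 → R7=2-2=0
CMP R7, 0  (cmp 0,0)
JNZ start: not taken
halt.

32764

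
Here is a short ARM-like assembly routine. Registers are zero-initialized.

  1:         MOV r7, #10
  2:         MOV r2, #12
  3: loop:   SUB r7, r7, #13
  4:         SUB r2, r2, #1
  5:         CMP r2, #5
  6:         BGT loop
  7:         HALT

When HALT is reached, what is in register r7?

MOV r7, #10 → r7=10
MOV r2, #12 → r2=12
SUB r7, r7, #13 → r7=10-13=-3
SUB r2, r2, #1 → r2=12-1=11
CMP r2, #5  (cmp 11,5)
BGT loop: taken
SUB r7, r7, #13 → r7=(-3)-13=-16
SUB r2, r2, #1 → r2=11-1=10
CMP r2, #5  (cmp 10,5)
BGT loop: taken
SUB r7, r7, #13 → r7=(-16)-13=-29
SUB r2, r2, #1 → r2=10-1=9
CMP r2, #5  (cmp 9,5)
BGT loop: taken
SUB r7, r7, #13 → r7=(-29)-13=-42
SUB r2, r2, #1 → r2=9-1=8
CMP r2, #5  (cmp 8,5)
BGT loop: taken
SUB r7, r7, #13 → r7=(-42)-13=-55
SUB r2, r2, #1 → r2=8-1=7
CMP r2, #5  (cmp 7,5)
BGT loop: taken
SUB r7, r7, #13 → r7=(-55)-13=-68
SUB r2, r2, #1 → r2=7-1=6
CMP r2, #5  (cmp 6,5)
BGT loop: taken
SUB r7, r7, #13 → r7=(-68)-13=-81
SUB r2, r2, #1 → r2=6-1=5
CMP r2, #5  (cmp 5,5)
BGT loop: not taken
halt.

-81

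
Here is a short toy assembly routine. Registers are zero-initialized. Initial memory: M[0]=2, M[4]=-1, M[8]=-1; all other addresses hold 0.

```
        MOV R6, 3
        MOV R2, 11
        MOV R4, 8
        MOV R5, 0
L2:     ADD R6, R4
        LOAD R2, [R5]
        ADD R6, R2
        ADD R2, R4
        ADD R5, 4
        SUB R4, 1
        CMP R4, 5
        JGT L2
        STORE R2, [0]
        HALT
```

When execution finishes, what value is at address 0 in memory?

5

after MOV R6, 3: R6=3
after MOV R2, 11: R2=11
after MOV R4, 8: R4=8
after MOV R5, 0: R5=0
after ADD R6, R4: R6=3+8=11
after LOAD R2, [R5]: R2=M[0]=2
after ADD R6, R2: R6=11+2=13
after ADD R2, R4: R2=2+8=10
after ADD R5, 4: R5=0+4=4
after SUB R4, 1: R4=8-1=7
CMP R4, 5  (cmp 7,5)
JGT L2: taken
after ADD R6, R4: R6=13+7=20
after LOAD R2, [R5]: R2=M[4]=-1
after ADD R6, R2: R6=20+(-1)=19
after ADD R2, R4: R2=(-1)+7=6
after ADD R5, 4: R5=4+4=8
after SUB R4, 1: R4=7-1=6
CMP R4, 5  (cmp 6,5)
JGT L2: taken
after ADD R6, R4: R6=19+6=25
after LOAD R2, [R5]: R2=M[8]=-1
after ADD R6, R2: R6=25+(-1)=24
after ADD R2, R4: R2=(-1)+6=5
after ADD R5, 4: R5=8+4=12
after SUB R4, 1: R4=6-1=5
CMP R4, 5  (cmp 5,5)
JGT L2: not taken
STORE R2, [0] → M[0]=5
halt.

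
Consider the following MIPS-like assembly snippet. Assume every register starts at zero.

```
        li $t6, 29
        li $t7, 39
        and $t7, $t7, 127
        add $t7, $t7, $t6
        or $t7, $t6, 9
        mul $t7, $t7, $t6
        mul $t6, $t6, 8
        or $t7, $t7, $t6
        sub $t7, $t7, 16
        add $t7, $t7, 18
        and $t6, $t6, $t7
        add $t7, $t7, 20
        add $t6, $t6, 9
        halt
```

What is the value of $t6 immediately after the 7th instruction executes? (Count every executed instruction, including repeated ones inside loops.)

232

li $t6, 29 → $t6=29
li $t7, 39 → $t7=39
and $t7, $t7, 127 → $t7=39&127=39
add $t7, $t7, $t6 → $t7=39+29=68
or $t7, $t6, 9 → $t7=29|9=29
mul $t7, $t7, $t6 → $t7=29*29=841
mul $t6, $t6, 8 → $t6=29*8=232
After step 7: $t6 = 232.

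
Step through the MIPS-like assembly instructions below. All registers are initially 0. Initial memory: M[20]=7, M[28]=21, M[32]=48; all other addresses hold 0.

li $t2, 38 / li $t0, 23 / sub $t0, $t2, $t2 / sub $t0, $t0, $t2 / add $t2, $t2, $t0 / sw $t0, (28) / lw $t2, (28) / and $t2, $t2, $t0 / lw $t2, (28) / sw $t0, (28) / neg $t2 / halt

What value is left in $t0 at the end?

li $t2, 38 → $t2=38
li $t0, 23 → $t0=23
sub $t0, $t2, $t2 → $t0=38-38=0
sub $t0, $t0, $t2 → $t0=0-38=-38
add $t2, $t2, $t0 → $t2=38+(-38)=0
sw $t0, (28) → M[28]=-38
lw $t2, (28) → $t2=M[28]=-38
and $t2, $t2, $t0 → $t2=(-38)&(-38)=-38
lw $t2, (28) → $t2=M[28]=-38
sw $t0, (28) → M[28]=-38
neg $t2 → $t2=-(-38)=38
halt.

-38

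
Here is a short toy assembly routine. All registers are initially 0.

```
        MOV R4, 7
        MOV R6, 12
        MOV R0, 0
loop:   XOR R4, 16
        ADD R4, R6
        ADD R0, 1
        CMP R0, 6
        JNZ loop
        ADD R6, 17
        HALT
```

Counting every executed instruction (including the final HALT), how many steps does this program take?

R4=7
R6=12
R0=0
R4=7^16=23
R4=23+12=35
R0=0+1=1
CMP R0, 6  (cmp 1,6)
JNZ loop: taken
R4=35^16=51
R4=51+12=63
R0=1+1=2
CMP R0, 6  (cmp 2,6)
JNZ loop: taken
R4=63^16=47
R4=47+12=59
R0=2+1=3
CMP R0, 6  (cmp 3,6)
JNZ loop: taken
R4=59^16=43
R4=43+12=55
R0=3+1=4
CMP R0, 6  (cmp 4,6)
JNZ loop: taken
R4=55^16=39
R4=39+12=51
R0=4+1=5
CMP R0, 6  (cmp 5,6)
JNZ loop: taken
R4=51^16=35
R4=35+12=47
R0=5+1=6
CMP R0, 6  (cmp 6,6)
JNZ loop: not taken
R6=12+17=29
halt.
Total executed instructions: 35.

35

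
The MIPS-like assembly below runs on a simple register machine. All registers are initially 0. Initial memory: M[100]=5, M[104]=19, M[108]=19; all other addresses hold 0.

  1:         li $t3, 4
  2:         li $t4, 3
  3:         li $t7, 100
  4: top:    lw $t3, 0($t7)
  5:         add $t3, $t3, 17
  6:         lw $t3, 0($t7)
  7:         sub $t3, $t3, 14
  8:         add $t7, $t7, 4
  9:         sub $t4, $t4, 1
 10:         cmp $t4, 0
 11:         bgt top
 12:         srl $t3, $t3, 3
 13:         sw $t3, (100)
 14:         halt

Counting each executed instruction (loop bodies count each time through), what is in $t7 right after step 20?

after li $t3, 4: $t3=4
after li $t4, 3: $t4=3
after li $t7, 100: $t7=100
after lw $t3, 0($t7): $t3=M[100]=5
after add $t3, $t3, 17: $t3=5+17=22
after lw $t3, 0($t7): $t3=M[100]=5
after sub $t3, $t3, 14: $t3=5-14=-9
after add $t7, $t7, 4: $t7=100+4=104
after sub $t4, $t4, 1: $t4=3-1=2
cmp $t4, 0  (cmp 2,0)
bgt top: taken
after lw $t3, 0($t7): $t3=M[104]=19
after add $t3, $t3, 17: $t3=19+17=36
after lw $t3, 0($t7): $t3=M[104]=19
after sub $t3, $t3, 14: $t3=19-14=5
after add $t7, $t7, 4: $t7=104+4=108
after sub $t4, $t4, 1: $t4=2-1=1
cmp $t4, 0  (cmp 1,0)
bgt top: taken
after lw $t3, 0($t7): $t3=M[108]=19
After step 20: $t7 = 108.

108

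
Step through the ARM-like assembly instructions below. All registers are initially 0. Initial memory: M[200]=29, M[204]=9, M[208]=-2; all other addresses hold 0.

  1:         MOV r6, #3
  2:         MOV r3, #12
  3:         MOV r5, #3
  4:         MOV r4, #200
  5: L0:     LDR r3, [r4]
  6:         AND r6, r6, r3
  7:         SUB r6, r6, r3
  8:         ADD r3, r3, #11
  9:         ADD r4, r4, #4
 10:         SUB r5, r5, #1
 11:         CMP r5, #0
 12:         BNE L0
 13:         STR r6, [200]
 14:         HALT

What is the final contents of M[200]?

MOV r6, #3 → r6=3
MOV r3, #12 → r3=12
MOV r5, #3 → r5=3
MOV r4, #200 → r4=200
LDR r3, [r4] → r3=M[200]=29
AND r6, r6, r3 → r6=3&29=1
SUB r6, r6, r3 → r6=1-29=-28
ADD r3, r3, #11 → r3=29+11=40
ADD r4, r4, #4 → r4=200+4=204
SUB r5, r5, #1 → r5=3-1=2
CMP r5, #0  (cmp 2,0)
BNE L0: taken
LDR r3, [r4] → r3=M[204]=9
AND r6, r6, r3 → r6=(-28)&9=0
SUB r6, r6, r3 → r6=0-9=-9
ADD r3, r3, #11 → r3=9+11=20
ADD r4, r4, #4 → r4=204+4=208
SUB r5, r5, #1 → r5=2-1=1
CMP r5, #0  (cmp 1,0)
BNE L0: taken
LDR r3, [r4] → r3=M[208]=-2
AND r6, r6, r3 → r6=(-9)&(-2)=-10
SUB r6, r6, r3 → r6=(-10)-(-2)=-8
ADD r3, r3, #11 → r3=(-2)+11=9
ADD r4, r4, #4 → r4=208+4=212
SUB r5, r5, #1 → r5=1-1=0
CMP r5, #0  (cmp 0,0)
BNE L0: not taken
STR r6, [200] → M[200]=-8
halt.

-8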